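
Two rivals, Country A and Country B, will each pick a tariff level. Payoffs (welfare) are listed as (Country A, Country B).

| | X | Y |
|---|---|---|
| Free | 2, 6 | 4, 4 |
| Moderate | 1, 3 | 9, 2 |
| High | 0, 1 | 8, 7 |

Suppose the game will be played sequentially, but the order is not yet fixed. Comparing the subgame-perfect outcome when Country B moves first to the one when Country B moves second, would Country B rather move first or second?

second

If Country A leads: Country B's best replies are Free→X, Moderate→X, High→Y; Country A's induced payoffs 2, 1, 8; outcome (High, Y), payoffs (8, 7).
If Country B leads: Country A's best replies are X→Free, Y→Moderate; Country B's induced payoffs 6, 2; outcome (Free, X), payoffs (2, 6).
Country B gets 6 moving first and 7 moving second, so Country B prefers to move second.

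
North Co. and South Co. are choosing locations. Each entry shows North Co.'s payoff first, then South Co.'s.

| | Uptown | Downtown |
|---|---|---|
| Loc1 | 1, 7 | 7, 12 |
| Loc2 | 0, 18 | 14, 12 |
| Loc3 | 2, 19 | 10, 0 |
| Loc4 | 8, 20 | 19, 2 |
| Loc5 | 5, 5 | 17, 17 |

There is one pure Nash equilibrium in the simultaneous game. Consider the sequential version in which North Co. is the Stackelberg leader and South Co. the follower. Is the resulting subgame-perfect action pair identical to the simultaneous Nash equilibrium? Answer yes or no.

no

Solve by backward induction (North Co. leads).
- Loc1: South Co. compares 7, 12 and picks Downtown; North Co. would get 7.
- Loc2: South Co. compares 18, 12 and picks Uptown; North Co. would get 0.
- Loc3: South Co. compares 19, 0 and picks Uptown; North Co. would get 2.
- Loc4: South Co. compares 20, 2 and picks Uptown; North Co. would get 8.
- Loc5: South Co. compares 5, 17 and picks Downtown; North Co. would get 17.
Among 7, 0, 2, 8, 17, the best is 17 at Loc5. Subgame-perfect outcome: (Loc5, Downtown) with payoffs (17, 17).
For the simultaneous game, intersect best replies.
North Co.'s best replies: Uptown→Loc4; Downtown→Loc4.
South Co.'s best replies: Loc1→Downtown; Loc2→Uptown; Loc3→Uptown; Loc4→Uptown; Loc5→Downtown.
Only (Loc4, Uptown) has each player best-responding; Nash payoffs (8, 20).
Sequential outcome (Loc5, Downtown) differs from the Nash profile (Loc4, Uptown).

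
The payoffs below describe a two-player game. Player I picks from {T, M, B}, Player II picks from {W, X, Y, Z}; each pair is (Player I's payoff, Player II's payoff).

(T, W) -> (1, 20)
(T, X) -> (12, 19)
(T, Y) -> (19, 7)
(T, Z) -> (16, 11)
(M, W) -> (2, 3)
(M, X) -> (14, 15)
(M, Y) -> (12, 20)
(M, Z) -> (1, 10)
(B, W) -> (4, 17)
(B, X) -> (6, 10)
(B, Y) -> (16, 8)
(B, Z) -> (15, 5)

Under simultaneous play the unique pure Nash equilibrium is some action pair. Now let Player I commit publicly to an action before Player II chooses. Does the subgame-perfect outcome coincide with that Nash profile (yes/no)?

no

Work backward from Player II's decision.
- T → Player II plays W (best of 20, 19, 7, 11); Player I gets 1.
- M → Player II plays Y (best of 3, 15, 20, 10); Player I gets 12.
- B → Player II plays W (best of 17, 10, 8, 5); Player I gets 4.
Maximizing over 1, 12, 4, Player I chooses M. Subgame-perfect outcome: (M, Y) with payoffs (12, 20).
Under simultaneous play:
Player I's best replies: W→B; X→M; Y→T; Z→T.
Player II's best replies: T→W; M→Y; B→W.
The unique mutual best reply is (B, W), giving (4, 17).
Sequential outcome (M, Y) differs from the Nash profile (B, W).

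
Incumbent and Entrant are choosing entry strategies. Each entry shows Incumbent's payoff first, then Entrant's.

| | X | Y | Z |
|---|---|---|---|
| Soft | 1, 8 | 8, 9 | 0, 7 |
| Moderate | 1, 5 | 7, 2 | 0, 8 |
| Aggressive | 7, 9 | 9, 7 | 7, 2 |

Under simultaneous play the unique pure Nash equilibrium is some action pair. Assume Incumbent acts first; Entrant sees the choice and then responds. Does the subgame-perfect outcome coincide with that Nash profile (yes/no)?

no

Solve by backward induction (Incumbent leads).
- Soft → Entrant plays Y (best of 8, 9, 7); Incumbent gets 8.
- Moderate → Entrant plays Z (best of 5, 2, 8); Incumbent gets 0.
- Aggressive → Entrant plays X (best of 9, 7, 2); Incumbent gets 7.
Among 8, 0, 7, the best is 8 at Soft. Subgame-perfect outcome: (Soft, Y) with payoffs (8, 9).
Now find the simultaneous Nash equilibrium.
Incumbent's best replies: X→Aggressive; Y→Aggressive; Z→Aggressive.
Entrant's best replies: Soft→Y; Moderate→Z; Aggressive→X.
Only (Aggressive, X) has each player best-responding; Nash payoffs (7, 9).
Sequential outcome (Soft, Y) differs from the Nash profile (Aggressive, X).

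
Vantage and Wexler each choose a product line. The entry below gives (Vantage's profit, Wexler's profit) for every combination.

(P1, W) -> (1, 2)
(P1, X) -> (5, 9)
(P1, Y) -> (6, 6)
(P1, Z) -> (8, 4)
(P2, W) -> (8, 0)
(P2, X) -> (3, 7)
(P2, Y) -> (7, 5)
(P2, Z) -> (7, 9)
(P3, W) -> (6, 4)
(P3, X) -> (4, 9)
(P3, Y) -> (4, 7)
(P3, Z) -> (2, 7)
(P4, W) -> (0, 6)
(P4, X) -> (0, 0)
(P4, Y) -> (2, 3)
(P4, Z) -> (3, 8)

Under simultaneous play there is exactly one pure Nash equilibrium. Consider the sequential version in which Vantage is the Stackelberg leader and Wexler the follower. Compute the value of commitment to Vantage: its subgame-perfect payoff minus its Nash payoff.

Wexler best-responds to each possible Vantage move:
- P1: BR = X, leader payoff 5.
- P2: BR = Z, leader payoff 7.
- P3: BR = X, leader payoff 4.
- P4: BR = Z, leader payoff 3.
Among 5, 7, 4, 3, the best is 7 at P2. Subgame-perfect outcome: (P2, Z) with payoffs (7, 9).
For the simultaneous game, intersect best replies.
Vantage's best replies: W→P2; X→P1; Y→P2; Z→P1.
Wexler's best replies: P1→X; P2→Z; P3→X; P4→Z.
Only (P1, X) has each player best-responding; Nash payoffs (5, 9).
Vantage's commitment gain: 7 − 5 = 2.

2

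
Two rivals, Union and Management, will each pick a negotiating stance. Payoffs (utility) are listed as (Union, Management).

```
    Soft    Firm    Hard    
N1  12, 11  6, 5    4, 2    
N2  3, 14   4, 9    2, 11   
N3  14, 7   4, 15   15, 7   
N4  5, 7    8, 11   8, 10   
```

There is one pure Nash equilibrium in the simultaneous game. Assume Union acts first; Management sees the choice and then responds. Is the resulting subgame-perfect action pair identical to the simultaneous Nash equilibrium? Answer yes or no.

Backward induction with Union moving first.
- N1: BR = Soft, leader payoff 12.
- N2: BR = Soft, leader payoff 3.
- N3: BR = Firm, leader payoff 4.
- N4: BR = Firm, leader payoff 8.
Among 12, 3, 4, 8, the best is 12 at N1. Subgame-perfect outcome: (N1, Soft) with payoffs (12, 11).
Under simultaneous play:
Union's best replies: Soft→N3; Firm→N4; Hard→N3.
Management's best replies: N1→Soft; N2→Soft; N3→Firm; N4→Firm.
The unique mutual best reply is (N4, Firm), giving (8, 11).
Sequential outcome (N1, Soft) differs from the Nash profile (N4, Firm).

no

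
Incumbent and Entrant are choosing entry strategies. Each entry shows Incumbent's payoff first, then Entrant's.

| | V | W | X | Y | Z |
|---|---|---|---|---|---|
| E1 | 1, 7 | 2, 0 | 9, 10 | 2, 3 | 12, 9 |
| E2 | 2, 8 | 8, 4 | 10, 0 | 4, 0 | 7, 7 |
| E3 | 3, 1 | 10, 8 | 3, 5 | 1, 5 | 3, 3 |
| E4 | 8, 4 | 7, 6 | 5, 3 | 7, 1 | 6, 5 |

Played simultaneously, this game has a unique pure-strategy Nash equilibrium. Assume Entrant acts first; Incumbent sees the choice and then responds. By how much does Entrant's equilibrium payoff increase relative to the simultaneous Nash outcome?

Backward induction with Entrant moving first.
- V: BR = E4, leader payoff 4.
- W: BR = E3, leader payoff 8.
- X: BR = E2, leader payoff 0.
- Y: BR = E4, leader payoff 1.
- Z: BR = E1, leader payoff 9.
Among 4, 8, 0, 1, 9, the best is 9 at Z. Subgame-perfect outcome: (E1, Z) with payoffs (12, 9).
For the simultaneous game, intersect best replies.
Incumbent's best replies: V→E4; W→E3; X→E2; Y→E4; Z→E1.
Entrant's best replies: E1→X; E2→V; E3→W; E4→W.
The unique mutual best reply is (E3, W), giving (10, 8).
Entrant's commitment gain: 9 − 8 = 1.

1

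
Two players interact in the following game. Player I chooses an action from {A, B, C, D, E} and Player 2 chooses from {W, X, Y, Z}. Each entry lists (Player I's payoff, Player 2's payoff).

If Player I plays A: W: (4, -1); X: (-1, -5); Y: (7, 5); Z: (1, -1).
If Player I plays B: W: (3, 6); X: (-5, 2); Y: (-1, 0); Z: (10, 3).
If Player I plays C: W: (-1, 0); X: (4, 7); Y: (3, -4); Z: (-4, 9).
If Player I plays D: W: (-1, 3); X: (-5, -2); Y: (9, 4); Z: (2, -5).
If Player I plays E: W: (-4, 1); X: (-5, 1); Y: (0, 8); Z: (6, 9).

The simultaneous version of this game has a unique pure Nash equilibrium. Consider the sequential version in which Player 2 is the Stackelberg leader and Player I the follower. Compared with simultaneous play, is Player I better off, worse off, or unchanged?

worse off

Work backward from Player I's decision.
- W: Player I compares 4, 3, -1, -1, -4 and picks A; Player 2 would get -1.
- X: Player I compares -1, -5, 4, -5, -5 and picks C; Player 2 would get 7.
- Y: Player I compares 7, -1, 3, 9, 0 and picks D; Player 2 would get 4.
- Z: Player I compares 1, 10, -4, 2, 6 and picks B; Player 2 would get 3.
Player 2's induced payoffs are -1, 7, 4, 3, so Player 2 commits to X. Subgame-perfect outcome: (C, X) with payoffs (4, 7).
Under simultaneous play:
Player I's best replies: W→A; X→C; Y→D; Z→B.
Player 2's best replies: A→Y; B→W; C→Z; D→Y; E→Z.
Only (D, Y) has each player best-responding; Nash payoffs (9, 4).
Player I earns 4 sequentially versus 9 at the Nash outcome: worse off.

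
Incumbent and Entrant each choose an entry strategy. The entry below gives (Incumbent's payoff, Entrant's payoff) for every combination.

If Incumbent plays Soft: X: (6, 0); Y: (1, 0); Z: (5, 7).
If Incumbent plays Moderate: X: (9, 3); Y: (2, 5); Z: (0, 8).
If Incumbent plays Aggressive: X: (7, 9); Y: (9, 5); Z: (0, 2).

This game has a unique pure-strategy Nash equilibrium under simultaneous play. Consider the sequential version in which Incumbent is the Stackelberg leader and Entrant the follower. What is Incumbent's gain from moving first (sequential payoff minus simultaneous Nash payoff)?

Entrant best-responds to each possible Incumbent move:
- Soft → Entrant plays Z (best of 0, 0, 7); Incumbent gets 5.
- Moderate → Entrant plays Z (best of 3, 5, 8); Incumbent gets 0.
- Aggressive → Entrant plays X (best of 9, 5, 2); Incumbent gets 7.
Among 5, 0, 7, the best is 7 at Aggressive. Subgame-perfect outcome: (Aggressive, X) with payoffs (7, 9).
Under simultaneous play:
Incumbent's best replies: X→Moderate; Y→Aggressive; Z→Soft.
Entrant's best replies: Soft→Z; Moderate→Z; Aggressive→X.
The unique mutual best reply is (Soft, Z), giving (5, 7).
Incumbent's commitment gain: 7 − 5 = 2.

2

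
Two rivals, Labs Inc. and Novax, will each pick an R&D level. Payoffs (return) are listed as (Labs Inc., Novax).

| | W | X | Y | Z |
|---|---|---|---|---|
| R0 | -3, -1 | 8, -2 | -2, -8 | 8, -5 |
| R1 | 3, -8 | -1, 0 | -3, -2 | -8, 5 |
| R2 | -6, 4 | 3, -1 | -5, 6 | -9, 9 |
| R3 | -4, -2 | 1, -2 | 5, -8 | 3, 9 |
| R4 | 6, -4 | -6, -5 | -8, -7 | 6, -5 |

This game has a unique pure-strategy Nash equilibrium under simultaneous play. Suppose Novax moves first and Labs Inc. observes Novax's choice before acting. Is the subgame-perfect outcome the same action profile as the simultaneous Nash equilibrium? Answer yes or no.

Work backward from Labs Inc.'s decision.
- W: BR = R4, leader payoff -4.
- X: BR = R0, leader payoff -2.
- Y: BR = R3, leader payoff -8.
- Z: BR = R0, leader payoff -5.
Novax's induced payoffs are -4, -2, -8, -5, so Novax commits to X. Subgame-perfect outcome: (R0, X) with payoffs (8, -2).
Now find the simultaneous Nash equilibrium.
Labs Inc.'s best replies: W→R4; X→R0; Y→R3; Z→R0.
Novax's best replies: R0→W; R1→Z; R2→Z; R3→Z; R4→W.
Only (R4, W) has each player best-responding; Nash payoffs (6, -4).
Sequential outcome (R0, X) differs from the Nash profile (R4, W).

no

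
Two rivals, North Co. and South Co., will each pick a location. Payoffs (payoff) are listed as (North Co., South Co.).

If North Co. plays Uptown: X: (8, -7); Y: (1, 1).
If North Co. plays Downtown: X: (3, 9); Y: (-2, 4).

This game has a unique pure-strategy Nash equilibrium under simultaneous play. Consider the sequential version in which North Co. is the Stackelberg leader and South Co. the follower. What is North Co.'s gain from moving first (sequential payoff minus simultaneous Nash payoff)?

2

South Co. best-responds to each possible North Co. move:
- Uptown: BR = Y, leader payoff 1.
- Downtown: BR = X, leader payoff 3.
North Co.'s induced payoffs are 1, 3, so North Co. commits to Downtown. Subgame-perfect outcome: (Downtown, X) with payoffs (3, 9).
For the simultaneous game, intersect best replies.
North Co.'s best replies: X→Uptown; Y→Uptown.
South Co.'s best replies: Uptown→Y; Downtown→X.
The unique mutual best reply is (Uptown, Y), giving (1, 1).
North Co.'s commitment gain: 3 − 1 = 2.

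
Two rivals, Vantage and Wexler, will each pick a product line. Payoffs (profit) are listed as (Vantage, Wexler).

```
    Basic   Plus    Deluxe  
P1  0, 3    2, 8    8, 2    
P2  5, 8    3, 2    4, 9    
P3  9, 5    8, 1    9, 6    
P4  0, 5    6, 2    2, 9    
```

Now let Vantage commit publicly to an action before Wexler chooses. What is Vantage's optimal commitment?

Backward induction with Vantage moving first.
- P1: Wexler compares 3, 8, 2 and picks Plus; Vantage would get 2.
- P2: Wexler compares 8, 2, 9 and picks Deluxe; Vantage would get 4.
- P3: Wexler compares 5, 1, 6 and picks Deluxe; Vantage would get 9.
- P4: Wexler compares 5, 2, 9 and picks Deluxe; Vantage would get 2.
Among 2, 4, 9, 2, the best is 9 at P3. Subgame-perfect outcome: (P3, Deluxe) with payoffs (9, 6).

P3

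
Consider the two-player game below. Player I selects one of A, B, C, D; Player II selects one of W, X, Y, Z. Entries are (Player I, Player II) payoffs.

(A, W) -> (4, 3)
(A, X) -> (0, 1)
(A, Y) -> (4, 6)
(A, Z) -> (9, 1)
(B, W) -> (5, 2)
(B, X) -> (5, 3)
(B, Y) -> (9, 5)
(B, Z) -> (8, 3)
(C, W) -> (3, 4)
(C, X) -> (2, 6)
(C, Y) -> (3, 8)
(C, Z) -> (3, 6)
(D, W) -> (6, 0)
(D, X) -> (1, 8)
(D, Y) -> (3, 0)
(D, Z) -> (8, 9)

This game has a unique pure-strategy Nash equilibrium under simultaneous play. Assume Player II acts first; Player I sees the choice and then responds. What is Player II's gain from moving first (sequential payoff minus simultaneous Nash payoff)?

0

Work backward from Player I's decision.
- W: BR = D, leader payoff 0.
- X: BR = B, leader payoff 3.
- Y: BR = B, leader payoff 5.
- Z: BR = A, leader payoff 1.
Maximizing over 0, 3, 5, 1, Player II chooses Y. Subgame-perfect outcome: (B, Y) with payoffs (9, 5).
Under simultaneous play:
Player I's best replies: W→D; X→B; Y→B; Z→A.
Player II's best replies: A→Y; B→Y; C→Y; D→Z.
The unique mutual best reply is (B, Y), giving (9, 5).
Player II's commitment gain: 5 − 5 = 0.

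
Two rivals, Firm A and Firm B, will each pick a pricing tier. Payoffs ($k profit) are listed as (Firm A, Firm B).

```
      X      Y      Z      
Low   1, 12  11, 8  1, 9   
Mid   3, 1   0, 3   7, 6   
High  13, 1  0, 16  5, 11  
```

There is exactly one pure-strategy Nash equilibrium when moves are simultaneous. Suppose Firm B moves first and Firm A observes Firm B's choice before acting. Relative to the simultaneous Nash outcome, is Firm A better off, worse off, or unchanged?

Firm A best-responds to each possible Firm B move:
- X: BR = High, leader payoff 1.
- Y: BR = Low, leader payoff 8.
- Z: BR = Mid, leader payoff 6.
Firm B's induced payoffs are 1, 8, 6, so Firm B commits to Y. Subgame-perfect outcome: (Low, Y) with payoffs (11, 8).
Under simultaneous play:
Firm A's best replies: X→High; Y→Low; Z→Mid.
Firm B's best replies: Low→X; Mid→Z; High→Y.
The unique mutual best reply is (Mid, Z), giving (7, 6).
Firm A earns 11 sequentially versus 7 at the Nash outcome: better off.

better off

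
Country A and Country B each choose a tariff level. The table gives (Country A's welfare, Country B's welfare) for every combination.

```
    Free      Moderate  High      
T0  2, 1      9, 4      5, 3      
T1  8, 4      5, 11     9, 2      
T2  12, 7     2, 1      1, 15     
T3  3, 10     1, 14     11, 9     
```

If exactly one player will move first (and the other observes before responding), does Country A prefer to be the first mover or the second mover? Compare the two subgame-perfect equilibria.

If Country A leads: Country B's best replies are T0→Moderate, T1→Moderate, T2→High, T3→Moderate; Country A's induced payoffs 9, 5, 1, 1; outcome (T0, Moderate), payoffs (9, 4).
If Country B leads: Country A's best replies are Free→T2, Moderate→T0, High→T3; Country B's induced payoffs 7, 4, 9; outcome (T3, High), payoffs (11, 9).
Country A gets 9 moving first and 11 moving second, so Country A prefers to move second.

second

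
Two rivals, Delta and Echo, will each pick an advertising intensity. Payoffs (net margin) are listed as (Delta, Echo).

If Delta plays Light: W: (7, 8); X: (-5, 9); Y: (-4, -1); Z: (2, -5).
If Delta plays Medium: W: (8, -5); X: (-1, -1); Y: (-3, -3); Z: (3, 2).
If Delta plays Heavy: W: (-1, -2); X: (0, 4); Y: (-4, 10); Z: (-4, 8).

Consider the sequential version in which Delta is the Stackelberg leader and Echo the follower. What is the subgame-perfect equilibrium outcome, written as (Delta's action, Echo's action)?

(Medium, Z)

Backward induction with Delta moving first.
- Light → Echo plays X (best of 8, 9, -1, -5); Delta gets -5.
- Medium → Echo plays Z (best of -5, -1, -3, 2); Delta gets 3.
- Heavy → Echo plays Y (best of -2, 4, 10, 8); Delta gets -4.
Maximizing over -5, 3, -4, Delta chooses Medium. Subgame-perfect outcome: (Medium, Z) with payoffs (3, 2).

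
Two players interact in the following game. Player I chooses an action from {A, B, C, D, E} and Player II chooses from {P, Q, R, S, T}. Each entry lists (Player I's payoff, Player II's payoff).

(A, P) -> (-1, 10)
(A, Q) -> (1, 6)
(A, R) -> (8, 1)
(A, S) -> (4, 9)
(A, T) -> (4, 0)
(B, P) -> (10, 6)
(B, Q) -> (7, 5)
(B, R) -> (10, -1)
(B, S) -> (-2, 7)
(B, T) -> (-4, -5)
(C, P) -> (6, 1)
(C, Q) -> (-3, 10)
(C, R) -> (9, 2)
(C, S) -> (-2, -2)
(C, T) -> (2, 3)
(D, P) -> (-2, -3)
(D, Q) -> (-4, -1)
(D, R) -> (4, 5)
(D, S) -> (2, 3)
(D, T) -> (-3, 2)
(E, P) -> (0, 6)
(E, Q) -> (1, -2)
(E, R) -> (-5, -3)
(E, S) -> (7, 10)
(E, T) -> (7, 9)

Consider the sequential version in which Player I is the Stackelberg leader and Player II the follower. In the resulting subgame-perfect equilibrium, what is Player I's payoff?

Backward induction with Player I moving first.
- A: Player II compares 10, 6, 1, 9, 0 and picks P; Player I would get -1.
- B: Player II compares 6, 5, -1, 7, -5 and picks S; Player I would get -2.
- C: Player II compares 1, 10, 2, -2, 3 and picks Q; Player I would get -3.
- D: Player II compares -3, -1, 5, 3, 2 and picks R; Player I would get 4.
- E: Player II compares 6, -2, -3, 10, 9 and picks S; Player I would get 7.
Player I's induced payoffs are -1, -2, -3, 4, 7, so Player I commits to E. Subgame-perfect outcome: (E, S) with payoffs (7, 10).

7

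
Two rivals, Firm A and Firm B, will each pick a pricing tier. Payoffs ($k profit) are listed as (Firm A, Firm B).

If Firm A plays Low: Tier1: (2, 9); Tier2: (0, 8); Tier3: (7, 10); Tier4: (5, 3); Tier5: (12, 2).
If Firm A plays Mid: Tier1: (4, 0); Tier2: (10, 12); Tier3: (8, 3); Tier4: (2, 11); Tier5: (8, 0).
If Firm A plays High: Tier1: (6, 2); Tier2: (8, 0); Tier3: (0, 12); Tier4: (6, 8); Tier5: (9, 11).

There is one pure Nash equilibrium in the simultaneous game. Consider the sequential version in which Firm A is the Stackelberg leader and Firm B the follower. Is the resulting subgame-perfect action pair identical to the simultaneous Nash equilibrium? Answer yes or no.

Work backward from Firm B's decision.
- Low: BR = Tier3, leader payoff 7.
- Mid: BR = Tier2, leader payoff 10.
- High: BR = Tier3, leader payoff 0.
Maximizing over 7, 10, 0, Firm A chooses Mid. Subgame-perfect outcome: (Mid, Tier2) with payoffs (10, 12).
Under simultaneous play:
Firm A's best replies: Tier1→High; Tier2→Mid; Tier3→Mid; Tier4→High; Tier5→Low.
Firm B's best replies: Low→Tier3; Mid→Tier2; High→Tier3.
Only (Mid, Tier2) has each player best-responding; Nash payoffs (10, 12).
Sequential outcome (Mid, Tier2) coincides with the Nash profile (Mid, Tier2).

yes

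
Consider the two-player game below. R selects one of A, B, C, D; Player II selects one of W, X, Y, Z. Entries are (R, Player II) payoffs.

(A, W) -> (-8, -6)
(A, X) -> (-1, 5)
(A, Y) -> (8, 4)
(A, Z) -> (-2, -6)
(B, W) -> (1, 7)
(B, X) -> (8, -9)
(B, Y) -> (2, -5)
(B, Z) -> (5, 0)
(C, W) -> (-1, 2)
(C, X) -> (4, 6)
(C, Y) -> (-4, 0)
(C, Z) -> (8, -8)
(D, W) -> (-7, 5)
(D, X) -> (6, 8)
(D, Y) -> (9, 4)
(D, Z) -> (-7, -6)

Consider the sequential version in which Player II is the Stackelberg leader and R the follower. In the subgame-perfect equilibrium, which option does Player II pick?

W

Solve by backward induction (Player II leads).
- W: R compares -8, 1, -1, -7 and picks B; Player II would get 7.
- X: R compares -1, 8, 4, 6 and picks B; Player II would get -9.
- Y: R compares 8, 2, -4, 9 and picks D; Player II would get 4.
- Z: R compares -2, 5, 8, -7 and picks C; Player II would get -8.
Maximizing over 7, -9, 4, -8, Player II chooses W. Subgame-perfect outcome: (B, W) with payoffs (1, 7).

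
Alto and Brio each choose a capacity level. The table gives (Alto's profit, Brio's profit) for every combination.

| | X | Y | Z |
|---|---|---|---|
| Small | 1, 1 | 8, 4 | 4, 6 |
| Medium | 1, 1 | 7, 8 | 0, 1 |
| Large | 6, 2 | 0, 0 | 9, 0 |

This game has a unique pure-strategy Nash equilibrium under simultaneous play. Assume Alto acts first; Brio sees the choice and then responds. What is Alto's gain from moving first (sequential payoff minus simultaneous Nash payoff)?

1

Brio best-responds to each possible Alto move:
- Small: Brio compares 1, 4, 6 and picks Z; Alto would get 4.
- Medium: Brio compares 1, 8, 1 and picks Y; Alto would get 7.
- Large: Brio compares 2, 0, 0 and picks X; Alto would get 6.
Maximizing over 4, 7, 6, Alto chooses Medium. Subgame-perfect outcome: (Medium, Y) with payoffs (7, 8).
For the simultaneous game, intersect best replies.
Alto's best replies: X→Large; Y→Small; Z→Large.
Brio's best replies: Small→Z; Medium→Y; Large→X.
The unique mutual best reply is (Large, X), giving (6, 2).
Alto's commitment gain: 7 − 6 = 1.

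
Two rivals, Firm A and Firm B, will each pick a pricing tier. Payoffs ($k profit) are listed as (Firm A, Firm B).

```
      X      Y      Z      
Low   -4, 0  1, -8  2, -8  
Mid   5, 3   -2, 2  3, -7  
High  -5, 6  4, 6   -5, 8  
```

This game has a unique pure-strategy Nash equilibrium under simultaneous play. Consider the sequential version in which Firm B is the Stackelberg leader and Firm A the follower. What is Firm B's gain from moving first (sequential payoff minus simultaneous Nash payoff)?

Solve by backward induction (Firm B leads).
- X: BR = Mid, leader payoff 3.
- Y: BR = High, leader payoff 6.
- Z: BR = Mid, leader payoff -7.
Among 3, 6, -7, the best is 6 at Y. Subgame-perfect outcome: (High, Y) with payoffs (4, 6).
For the simultaneous game, intersect best replies.
Firm A's best replies: X→Mid; Y→High; Z→Mid.
Firm B's best replies: Low→X; Mid→X; High→Z.
The unique mutual best reply is (Mid, X), giving (5, 3).
Firm B's commitment gain: 6 − 3 = 3.

3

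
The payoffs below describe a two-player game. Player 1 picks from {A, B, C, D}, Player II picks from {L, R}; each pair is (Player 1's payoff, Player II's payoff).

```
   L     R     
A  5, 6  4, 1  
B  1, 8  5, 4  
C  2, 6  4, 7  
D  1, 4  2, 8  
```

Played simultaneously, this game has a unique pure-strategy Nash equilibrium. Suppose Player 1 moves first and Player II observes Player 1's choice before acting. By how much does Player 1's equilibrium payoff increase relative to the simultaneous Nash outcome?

0

Work backward from Player II's decision.
- A: BR = L, leader payoff 5.
- B: BR = L, leader payoff 1.
- C: BR = R, leader payoff 4.
- D: BR = R, leader payoff 2.
Among 5, 1, 4, 2, the best is 5 at A. Subgame-perfect outcome: (A, L) with payoffs (5, 6).
For the simultaneous game, intersect best replies.
Player 1's best replies: L→A; R→B.
Player II's best replies: A→L; B→L; C→R; D→R.
Only (A, L) has each player best-responding; Nash payoffs (5, 6).
Player 1's commitment gain: 5 − 5 = 0.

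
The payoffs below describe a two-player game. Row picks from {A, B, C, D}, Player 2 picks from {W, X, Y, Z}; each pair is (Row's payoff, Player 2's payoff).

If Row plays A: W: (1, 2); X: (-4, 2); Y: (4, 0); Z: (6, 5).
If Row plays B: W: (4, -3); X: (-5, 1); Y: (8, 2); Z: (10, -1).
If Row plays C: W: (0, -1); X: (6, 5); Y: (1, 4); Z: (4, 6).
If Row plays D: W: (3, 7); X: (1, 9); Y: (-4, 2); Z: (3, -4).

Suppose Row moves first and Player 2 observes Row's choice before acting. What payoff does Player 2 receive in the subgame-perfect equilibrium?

2

Player 2 best-responds to each possible Row move:
- A → Player 2 plays Z (best of 2, 2, 0, 5); Row gets 6.
- B → Player 2 plays Y (best of -3, 1, 2, -1); Row gets 8.
- C → Player 2 plays Z (best of -1, 5, 4, 6); Row gets 4.
- D → Player 2 plays X (best of 7, 9, 2, -4); Row gets 1.
Row's induced payoffs are 6, 8, 4, 1, so Row commits to B. Subgame-perfect outcome: (B, Y) with payoffs (8, 2).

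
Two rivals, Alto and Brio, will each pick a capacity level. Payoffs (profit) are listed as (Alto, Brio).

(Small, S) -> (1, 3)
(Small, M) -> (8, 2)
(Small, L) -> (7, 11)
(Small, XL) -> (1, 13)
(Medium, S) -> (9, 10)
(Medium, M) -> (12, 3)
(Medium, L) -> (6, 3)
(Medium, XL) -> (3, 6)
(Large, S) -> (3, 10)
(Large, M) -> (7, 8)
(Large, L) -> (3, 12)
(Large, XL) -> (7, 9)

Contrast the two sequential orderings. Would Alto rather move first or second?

first

If Alto leads: Brio's best replies are Small→XL, Medium→S, Large→L; Alto's induced payoffs 1, 9, 3; outcome (Medium, S), payoffs (9, 10).
If Brio leads: Alto's best replies are S→Medium, M→Medium, L→Small, XL→Large; Brio's induced payoffs 10, 3, 11, 9; outcome (Small, L), payoffs (7, 11).
Alto gets 9 moving first and 7 moving second, so Alto prefers to move first.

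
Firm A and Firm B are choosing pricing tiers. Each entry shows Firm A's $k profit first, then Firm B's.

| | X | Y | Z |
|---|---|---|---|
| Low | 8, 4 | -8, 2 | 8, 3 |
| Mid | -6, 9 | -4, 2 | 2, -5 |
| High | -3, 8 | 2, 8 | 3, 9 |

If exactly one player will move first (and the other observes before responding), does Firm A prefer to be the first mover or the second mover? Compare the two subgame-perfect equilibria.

first

If Firm A leads: Firm B's best replies are Low→X, Mid→X, High→Z; Firm A's induced payoffs 8, -6, 3; outcome (Low, X), payoffs (8, 4).
If Firm B leads: Firm A's best replies are X→Low, Y→High, Z→Low; Firm B's induced payoffs 4, 8, 3; outcome (High, Y), payoffs (2, 8).
Firm A gets 8 moving first and 2 moving second, so Firm A prefers to move first.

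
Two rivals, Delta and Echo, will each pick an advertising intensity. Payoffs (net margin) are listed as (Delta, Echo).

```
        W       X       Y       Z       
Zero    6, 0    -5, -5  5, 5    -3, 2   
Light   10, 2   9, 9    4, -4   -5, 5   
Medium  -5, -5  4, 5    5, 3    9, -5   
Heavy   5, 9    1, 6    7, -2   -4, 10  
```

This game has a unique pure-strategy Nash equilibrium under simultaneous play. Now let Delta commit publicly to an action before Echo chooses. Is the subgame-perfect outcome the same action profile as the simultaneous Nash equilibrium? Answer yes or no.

yes

Backward induction with Delta moving first.
- Zero → Echo plays Y (best of 0, -5, 5, 2); Delta gets 5.
- Light → Echo plays X (best of 2, 9, -4, 5); Delta gets 9.
- Medium → Echo plays X (best of -5, 5, 3, -5); Delta gets 4.
- Heavy → Echo plays Z (best of 9, 6, -2, 10); Delta gets -4.
Among 5, 9, 4, -4, the best is 9 at Light. Subgame-perfect outcome: (Light, X) with payoffs (9, 9).
Now find the simultaneous Nash equilibrium.
Delta's best replies: W→Light; X→Light; Y→Heavy; Z→Medium.
Echo's best replies: Zero→Y; Light→X; Medium→X; Heavy→Z.
Only (Light, X) has each player best-responding; Nash payoffs (9, 9).
Sequential outcome (Light, X) coincides with the Nash profile (Light, X).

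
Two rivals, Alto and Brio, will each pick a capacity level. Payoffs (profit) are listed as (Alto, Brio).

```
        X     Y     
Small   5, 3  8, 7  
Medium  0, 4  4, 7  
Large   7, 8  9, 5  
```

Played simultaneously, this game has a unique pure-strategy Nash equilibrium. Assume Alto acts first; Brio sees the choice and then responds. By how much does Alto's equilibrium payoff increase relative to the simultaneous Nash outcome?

Solve by backward induction (Alto leads).
- Small: Brio compares 3, 7 and picks Y; Alto would get 8.
- Medium: Brio compares 4, 7 and picks Y; Alto would get 4.
- Large: Brio compares 8, 5 and picks X; Alto would get 7.
Alto's induced payoffs are 8, 4, 7, so Alto commits to Small. Subgame-perfect outcome: (Small, Y) with payoffs (8, 7).
Now find the simultaneous Nash equilibrium.
Alto's best replies: X→Large; Y→Large.
Brio's best replies: Small→Y; Medium→Y; Large→X.
The unique mutual best reply is (Large, X), giving (7, 8).
Alto's commitment gain: 8 − 7 = 1.

1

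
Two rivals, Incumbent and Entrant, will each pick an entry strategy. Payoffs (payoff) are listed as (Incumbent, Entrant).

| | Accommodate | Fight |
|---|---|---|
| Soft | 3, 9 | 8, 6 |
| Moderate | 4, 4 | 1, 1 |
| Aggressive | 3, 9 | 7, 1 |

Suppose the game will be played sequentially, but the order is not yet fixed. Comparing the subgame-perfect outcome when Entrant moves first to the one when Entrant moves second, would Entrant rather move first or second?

first

If Incumbent leads: Entrant's best replies are Soft→Accommodate, Moderate→Accommodate, Aggressive→Accommodate; Incumbent's induced payoffs 3, 4, 3; outcome (Moderate, Accommodate), payoffs (4, 4).
If Entrant leads: Incumbent's best replies are Accommodate→Moderate, Fight→Soft; Entrant's induced payoffs 4, 6; outcome (Soft, Fight), payoffs (8, 6).
Entrant gets 6 moving first and 4 moving second, so Entrant prefers to move first.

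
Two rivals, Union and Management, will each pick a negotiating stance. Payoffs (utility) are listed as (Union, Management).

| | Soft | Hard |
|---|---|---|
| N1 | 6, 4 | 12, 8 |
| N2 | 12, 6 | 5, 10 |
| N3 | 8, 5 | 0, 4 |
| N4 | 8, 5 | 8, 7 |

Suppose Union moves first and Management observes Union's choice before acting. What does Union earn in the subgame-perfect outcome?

Backward induction with Union moving first.
- N1: Management compares 4, 8 and picks Hard; Union would get 12.
- N2: Management compares 6, 10 and picks Hard; Union would get 5.
- N3: Management compares 5, 4 and picks Soft; Union would get 8.
- N4: Management compares 5, 7 and picks Hard; Union would get 8.
Union's induced payoffs are 12, 5, 8, 8, so Union commits to N1. Subgame-perfect outcome: (N1, Hard) with payoffs (12, 8).

12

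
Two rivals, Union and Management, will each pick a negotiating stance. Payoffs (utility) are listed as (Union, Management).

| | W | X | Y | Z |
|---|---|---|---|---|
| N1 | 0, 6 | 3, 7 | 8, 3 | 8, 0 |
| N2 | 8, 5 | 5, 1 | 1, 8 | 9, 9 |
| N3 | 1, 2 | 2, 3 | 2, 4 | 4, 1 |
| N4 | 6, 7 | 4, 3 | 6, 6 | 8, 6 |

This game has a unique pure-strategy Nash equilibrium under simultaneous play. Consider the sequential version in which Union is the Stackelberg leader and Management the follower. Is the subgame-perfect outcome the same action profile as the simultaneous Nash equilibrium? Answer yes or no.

yes

Work backward from Management's decision.
- N1 → Management plays X (best of 6, 7, 3, 0); Union gets 3.
- N2 → Management plays Z (best of 5, 1, 8, 9); Union gets 9.
- N3 → Management plays Y (best of 2, 3, 4, 1); Union gets 2.
- N4 → Management plays W (best of 7, 3, 6, 6); Union gets 6.
Union's induced payoffs are 3, 9, 2, 6, so Union commits to N2. Subgame-perfect outcome: (N2, Z) with payoffs (9, 9).
For the simultaneous game, intersect best replies.
Union's best replies: W→N2; X→N2; Y→N1; Z→N2.
Management's best replies: N1→X; N2→Z; N3→Y; N4→W.
Only (N2, Z) has each player best-responding; Nash payoffs (9, 9).
Sequential outcome (N2, Z) coincides with the Nash profile (N2, Z).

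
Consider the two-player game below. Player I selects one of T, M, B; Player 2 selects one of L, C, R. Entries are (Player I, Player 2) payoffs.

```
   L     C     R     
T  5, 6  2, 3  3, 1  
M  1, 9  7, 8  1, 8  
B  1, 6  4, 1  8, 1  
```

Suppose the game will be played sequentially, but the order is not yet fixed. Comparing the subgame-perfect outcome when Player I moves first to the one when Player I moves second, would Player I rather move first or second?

If Player I leads: Player 2's best replies are T→L, M→L, B→L; Player I's induced payoffs 5, 1, 1; outcome (T, L), payoffs (5, 6).
If Player 2 leads: Player I's best replies are L→T, C→M, R→B; Player 2's induced payoffs 6, 8, 1; outcome (M, C), payoffs (7, 8).
Player I gets 5 moving first and 7 moving second, so Player I prefers to move second.

second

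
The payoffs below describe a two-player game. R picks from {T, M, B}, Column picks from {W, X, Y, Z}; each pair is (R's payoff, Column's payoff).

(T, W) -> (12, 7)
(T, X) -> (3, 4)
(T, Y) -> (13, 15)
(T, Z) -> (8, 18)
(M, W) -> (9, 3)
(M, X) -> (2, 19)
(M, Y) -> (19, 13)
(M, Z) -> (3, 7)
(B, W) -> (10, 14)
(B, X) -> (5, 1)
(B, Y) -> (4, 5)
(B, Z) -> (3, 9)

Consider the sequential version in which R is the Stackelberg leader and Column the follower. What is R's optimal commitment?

B

Work backward from Column's decision.
- T: BR = Z, leader payoff 8.
- M: BR = X, leader payoff 2.
- B: BR = W, leader payoff 10.
R's induced payoffs are 8, 2, 10, so R commits to B. Subgame-perfect outcome: (B, W) with payoffs (10, 14).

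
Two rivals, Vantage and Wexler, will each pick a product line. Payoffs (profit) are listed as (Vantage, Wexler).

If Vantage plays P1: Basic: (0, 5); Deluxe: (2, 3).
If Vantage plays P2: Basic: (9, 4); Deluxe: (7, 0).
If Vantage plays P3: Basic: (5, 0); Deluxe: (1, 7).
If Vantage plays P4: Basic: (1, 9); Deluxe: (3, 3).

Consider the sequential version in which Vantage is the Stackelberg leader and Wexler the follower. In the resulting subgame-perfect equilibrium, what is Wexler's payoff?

4

Solve by backward induction (Vantage leads).
- P1 → Wexler plays Basic (best of 5, 3); Vantage gets 0.
- P2 → Wexler plays Basic (best of 4, 0); Vantage gets 9.
- P3 → Wexler plays Deluxe (best of 0, 7); Vantage gets 1.
- P4 → Wexler plays Basic (best of 9, 3); Vantage gets 1.
Vantage's induced payoffs are 0, 9, 1, 1, so Vantage commits to P2. Subgame-perfect outcome: (P2, Basic) with payoffs (9, 4).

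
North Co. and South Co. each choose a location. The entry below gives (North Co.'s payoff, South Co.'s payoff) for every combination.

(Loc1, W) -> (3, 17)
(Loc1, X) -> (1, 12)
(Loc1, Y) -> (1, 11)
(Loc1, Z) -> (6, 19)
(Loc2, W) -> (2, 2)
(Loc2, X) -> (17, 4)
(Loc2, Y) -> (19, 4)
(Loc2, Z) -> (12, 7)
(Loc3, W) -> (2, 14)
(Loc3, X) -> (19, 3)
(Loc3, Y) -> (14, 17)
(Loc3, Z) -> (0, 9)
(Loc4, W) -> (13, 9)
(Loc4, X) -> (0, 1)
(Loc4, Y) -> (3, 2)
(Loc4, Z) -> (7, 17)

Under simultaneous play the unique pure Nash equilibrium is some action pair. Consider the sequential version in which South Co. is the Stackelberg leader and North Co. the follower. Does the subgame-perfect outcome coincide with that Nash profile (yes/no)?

North Co. best-responds to each possible South Co. move:
- W: North Co. compares 3, 2, 2, 13 and picks Loc4; South Co. would get 9.
- X: North Co. compares 1, 17, 19, 0 and picks Loc3; South Co. would get 3.
- Y: North Co. compares 1, 19, 14, 3 and picks Loc2; South Co. would get 4.
- Z: North Co. compares 6, 12, 0, 7 and picks Loc2; South Co. would get 7.
South Co.'s induced payoffs are 9, 3, 4, 7, so South Co. commits to W. Subgame-perfect outcome: (Loc4, W) with payoffs (13, 9).
Under simultaneous play:
North Co.'s best replies: W→Loc4; X→Loc3; Y→Loc2; Z→Loc2.
South Co.'s best replies: Loc1→Z; Loc2→Z; Loc3→Y; Loc4→Z.
The unique mutual best reply is (Loc2, Z), giving (12, 7).
Sequential outcome (Loc4, W) differs from the Nash profile (Loc2, Z).

no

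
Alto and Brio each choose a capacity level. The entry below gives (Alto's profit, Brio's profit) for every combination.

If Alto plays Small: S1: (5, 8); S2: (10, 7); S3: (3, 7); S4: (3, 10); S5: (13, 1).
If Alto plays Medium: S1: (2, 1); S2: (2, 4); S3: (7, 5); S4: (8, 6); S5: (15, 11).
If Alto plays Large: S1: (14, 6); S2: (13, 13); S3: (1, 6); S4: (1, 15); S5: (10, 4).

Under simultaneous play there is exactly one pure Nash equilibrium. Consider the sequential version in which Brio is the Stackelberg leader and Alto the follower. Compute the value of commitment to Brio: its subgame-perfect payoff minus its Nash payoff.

Alto best-responds to each possible Brio move:
- S1: BR = Large, leader payoff 6.
- S2: BR = Large, leader payoff 13.
- S3: BR = Medium, leader payoff 5.
- S4: BR = Medium, leader payoff 6.
- S5: BR = Medium, leader payoff 11.
Maximizing over 6, 13, 5, 6, 11, Brio chooses S2. Subgame-perfect outcome: (Large, S2) with payoffs (13, 13).
Under simultaneous play:
Alto's best replies: S1→Large; S2→Large; S3→Medium; S4→Medium; S5→Medium.
Brio's best replies: Small→S4; Medium→S5; Large→S4.
The unique mutual best reply is (Medium, S5), giving (15, 11).
Brio's commitment gain: 13 − 11 = 2.

2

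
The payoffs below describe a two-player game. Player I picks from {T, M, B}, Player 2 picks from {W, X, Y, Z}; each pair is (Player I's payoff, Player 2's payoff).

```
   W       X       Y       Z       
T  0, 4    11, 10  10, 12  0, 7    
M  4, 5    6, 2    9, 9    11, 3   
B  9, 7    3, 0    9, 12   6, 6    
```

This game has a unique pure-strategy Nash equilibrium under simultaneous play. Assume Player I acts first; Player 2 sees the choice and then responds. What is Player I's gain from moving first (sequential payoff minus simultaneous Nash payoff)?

Player 2 best-responds to each possible Player I move:
- T: BR = Y, leader payoff 10.
- M: BR = Y, leader payoff 9.
- B: BR = Y, leader payoff 9.
Maximizing over 10, 9, 9, Player I chooses T. Subgame-perfect outcome: (T, Y) with payoffs (10, 12).
Now find the simultaneous Nash equilibrium.
Player I's best replies: W→B; X→T; Y→T; Z→M.
Player 2's best replies: T→Y; M→Y; B→Y.
Only (T, Y) has each player best-responding; Nash payoffs (10, 12).
Player I's commitment gain: 10 − 10 = 0.

0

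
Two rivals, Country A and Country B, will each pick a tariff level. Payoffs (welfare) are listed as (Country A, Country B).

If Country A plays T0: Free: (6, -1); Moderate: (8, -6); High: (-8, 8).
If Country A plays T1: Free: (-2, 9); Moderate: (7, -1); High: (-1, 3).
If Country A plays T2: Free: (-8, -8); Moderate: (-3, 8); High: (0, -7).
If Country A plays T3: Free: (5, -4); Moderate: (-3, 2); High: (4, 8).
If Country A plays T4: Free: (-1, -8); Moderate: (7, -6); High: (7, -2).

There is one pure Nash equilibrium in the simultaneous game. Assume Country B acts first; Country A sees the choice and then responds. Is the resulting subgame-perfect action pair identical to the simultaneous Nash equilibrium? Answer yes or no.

no

Work backward from Country A's decision.
- Free: Country A compares 6, -2, -8, 5, -1 and picks T0; Country B would get -1.
- Moderate: Country A compares 8, 7, -3, -3, 7 and picks T0; Country B would get -6.
- High: Country A compares -8, -1, 0, 4, 7 and picks T4; Country B would get -2.
Among -1, -6, -2, the best is -1 at Free. Subgame-perfect outcome: (T0, Free) with payoffs (6, -1).
For the simultaneous game, intersect best replies.
Country A's best replies: Free→T0; Moderate→T0; High→T4.
Country B's best replies: T0→High; T1→Free; T2→Moderate; T3→High; T4→High.
The unique mutual best reply is (T4, High), giving (7, -2).
Sequential outcome (T0, Free) differs from the Nash profile (T4, High).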